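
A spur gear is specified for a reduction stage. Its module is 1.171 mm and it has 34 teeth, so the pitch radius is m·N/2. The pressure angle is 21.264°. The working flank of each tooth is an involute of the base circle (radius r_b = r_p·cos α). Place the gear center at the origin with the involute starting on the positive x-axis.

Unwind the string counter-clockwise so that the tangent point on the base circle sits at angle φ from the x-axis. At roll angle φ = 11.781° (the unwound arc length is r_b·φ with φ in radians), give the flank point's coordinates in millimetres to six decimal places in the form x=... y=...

x=18.939751 y=0.053531

pitch radius r_p = m·N/2 = 1.171·34/2 = 19.907000
base radius r_b = r_p·cos α = 19.907000·cos 21.264° = 18.551717
roll angle φ = 11.781° = 0.20561724 rad
x = r_b·(cos φ + φ·sin φ) = 18.551717·(0.97893515 + 0.20561724·0.20417144) = 18.939751
y = r_b·(sin φ − φ·cos φ) = 18.551717·(0.20417144 − 0.20561724·0.97893515) = 0.053531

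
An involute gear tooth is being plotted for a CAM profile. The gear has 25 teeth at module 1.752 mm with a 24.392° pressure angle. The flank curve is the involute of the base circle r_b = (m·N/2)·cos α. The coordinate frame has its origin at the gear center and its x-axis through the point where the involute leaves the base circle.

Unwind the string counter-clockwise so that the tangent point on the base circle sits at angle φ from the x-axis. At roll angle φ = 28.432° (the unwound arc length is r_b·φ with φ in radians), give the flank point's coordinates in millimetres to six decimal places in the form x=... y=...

pitch radius r_p = m·N/2 = 1.752·25/2 = 21.900000
base radius r_b = r_p·cos α = 21.900000·cos 24.392° = 19.945235
roll angle φ = 28.432° = 0.49623201 rad
x = r_b·(cos φ + φ·sin φ) = 19.945235·(0.87938280 + 0.49623201·0.47611542) = 22.251832
y = r_b·(sin φ − φ·cos φ) = 19.945235·(0.47611542 − 0.49623201·0.87938280) = 0.792574

x=22.251832 y=0.792574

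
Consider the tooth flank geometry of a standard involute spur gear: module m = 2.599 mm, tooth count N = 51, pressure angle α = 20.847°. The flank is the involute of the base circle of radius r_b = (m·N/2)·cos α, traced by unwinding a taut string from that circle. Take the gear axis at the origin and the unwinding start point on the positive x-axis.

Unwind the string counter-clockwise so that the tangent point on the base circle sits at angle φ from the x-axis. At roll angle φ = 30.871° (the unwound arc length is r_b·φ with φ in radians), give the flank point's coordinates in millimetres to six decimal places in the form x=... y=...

pitch radius r_p = m·N/2 = 2.599·51/2 = 66.274500
base radius r_b = r_p·cos α = 66.274500·cos 20.847° = 61.935778
roll angle φ = 30.871° = 0.53880059 rad
x = r_b·(cos φ + φ·sin φ) = 61.935778·(0.85832472 + 0.53880059·0.51310688) = 70.283917
y = r_b·(sin φ − φ·cos φ) = 61.935778·(0.51310688 − 0.53880059·0.85832472) = 3.136490

x=70.283917 y=3.136490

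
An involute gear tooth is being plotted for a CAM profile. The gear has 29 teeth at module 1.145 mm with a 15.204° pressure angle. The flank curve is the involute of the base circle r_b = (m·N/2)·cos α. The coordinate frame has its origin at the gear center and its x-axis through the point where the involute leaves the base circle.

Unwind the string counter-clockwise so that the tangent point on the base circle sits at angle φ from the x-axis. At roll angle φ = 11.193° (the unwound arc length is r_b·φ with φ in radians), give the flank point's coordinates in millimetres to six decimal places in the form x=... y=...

x=16.324187 y=0.039664

pitch radius r_p = m·N/2 = 1.145·29/2 = 16.602500
base radius r_b = r_p·cos α = 16.602500·cos 15.204° = 16.021382
roll angle φ = 11.193° = 0.19535470 rad
x = r_b·(cos φ + φ·sin φ) = 16.021382·(0.98097888 + 0.19535470·0.19411450) = 16.324187
y = r_b·(sin φ − φ·cos φ) = 16.021382·(0.19411450 − 0.19535470·0.98097888) = 0.039664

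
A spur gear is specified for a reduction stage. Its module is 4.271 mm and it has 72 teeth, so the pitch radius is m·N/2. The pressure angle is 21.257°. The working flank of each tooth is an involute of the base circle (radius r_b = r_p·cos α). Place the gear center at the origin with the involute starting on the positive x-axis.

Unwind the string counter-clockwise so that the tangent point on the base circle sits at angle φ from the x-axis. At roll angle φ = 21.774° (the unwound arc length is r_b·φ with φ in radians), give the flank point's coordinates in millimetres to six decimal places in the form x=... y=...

pitch radius r_p = m·N/2 = 4.271·72/2 = 153.756000
base radius r_b = r_p·cos α = 153.756000·cos 21.257° = 143.294993
roll angle φ = 21.774° = 0.38002799 rad
x = r_b·(cos φ + φ·sin φ) = 143.294993·(0.92865425 + 0.38002799·0.37094646) = 153.271805
y = r_b·(sin φ − φ·cos φ) = 143.294993·(0.37094646 − 0.38002799·0.92865425) = 2.583874

x=153.271805 y=2.583874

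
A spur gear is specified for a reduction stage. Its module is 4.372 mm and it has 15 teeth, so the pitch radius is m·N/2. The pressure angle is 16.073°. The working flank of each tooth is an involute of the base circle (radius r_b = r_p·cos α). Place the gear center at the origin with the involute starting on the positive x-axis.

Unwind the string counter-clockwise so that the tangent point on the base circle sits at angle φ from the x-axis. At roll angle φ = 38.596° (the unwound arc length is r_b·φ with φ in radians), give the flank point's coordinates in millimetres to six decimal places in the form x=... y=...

pitch radius r_p = m·N/2 = 4.372·15/2 = 32.790000
base radius r_b = r_p·cos α = 32.790000·cos 16.073° = 31.508230
roll angle φ = 38.596° = 0.67362728 rad
x = r_b·(cos φ + φ·sin φ) = 31.508230·(0.78156403 + 0.67362728·0.62382503) = 37.866263
y = r_b·(sin φ − φ·cos φ) = 31.508230·(0.62382503 − 0.67362728·0.78156403) = 3.067080

x=37.866263 y=3.067080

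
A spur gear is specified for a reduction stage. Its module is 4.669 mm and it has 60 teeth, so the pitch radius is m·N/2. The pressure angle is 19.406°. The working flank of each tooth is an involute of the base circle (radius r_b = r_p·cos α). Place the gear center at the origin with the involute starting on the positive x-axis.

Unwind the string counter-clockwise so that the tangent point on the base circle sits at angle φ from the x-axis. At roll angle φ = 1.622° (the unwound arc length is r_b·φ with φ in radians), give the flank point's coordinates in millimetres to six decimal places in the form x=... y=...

pitch radius r_p = m·N/2 = 4.669·60/2 = 140.070000
base radius r_b = r_p·cos α = 140.070000·cos 19.406° = 132.112325
roll angle φ = 1.622° = 0.02830924 rad
x = r_b·(cos φ + φ·sin φ) = 132.112325·(0.99959932 + 0.02830924·0.02830546) = 132.165252
y = r_b·(sin φ − φ·cos φ) = 132.112325·(0.02830546 − 0.02830924·0.99959932) = 0.000999

x=132.165252 y=0.000999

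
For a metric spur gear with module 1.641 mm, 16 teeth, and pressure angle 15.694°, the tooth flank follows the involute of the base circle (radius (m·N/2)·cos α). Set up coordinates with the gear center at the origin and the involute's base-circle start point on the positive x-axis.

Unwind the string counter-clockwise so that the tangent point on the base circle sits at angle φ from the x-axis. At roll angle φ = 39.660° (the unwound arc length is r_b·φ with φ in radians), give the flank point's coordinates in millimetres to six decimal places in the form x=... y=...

x=15.313255 y=1.331418

pitch radius r_p = m·N/2 = 1.641·16/2 = 13.128000
base radius r_b = r_p·cos α = 13.128000·cos 15.694° = 12.638589
roll angle φ = 39.660° = 0.69219758 rad
x = r_b·(cos φ + φ·sin φ) = 12.638589·(0.76984531 + 0.69219758·0.63823052) = 15.313255
y = r_b·(sin φ − φ·cos φ) = 12.638589·(0.63823052 − 0.69219758·0.76984531) = 1.331418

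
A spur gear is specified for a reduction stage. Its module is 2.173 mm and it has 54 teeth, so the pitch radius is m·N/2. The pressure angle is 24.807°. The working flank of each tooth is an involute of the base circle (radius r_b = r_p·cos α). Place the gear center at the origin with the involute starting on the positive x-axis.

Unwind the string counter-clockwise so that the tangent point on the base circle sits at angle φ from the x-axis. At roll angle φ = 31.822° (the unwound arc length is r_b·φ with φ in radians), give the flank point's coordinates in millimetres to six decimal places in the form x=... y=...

pitch radius r_p = m·N/2 = 2.173·54/2 = 58.671000
base radius r_b = r_p·cos α = 58.671000·cos 24.807° = 53.257205
roll angle φ = 31.822° = 0.55539867 rad
x = r_b·(cos φ + φ·sin φ) = 53.257205·(0.84969029 + 0.55539867·0.52728209) = 60.848598
y = r_b·(sin φ − φ·cos φ) = 53.257205·(0.52728209 − 0.55539867·0.84969029) = 2.948597

x=60.848598 y=2.948597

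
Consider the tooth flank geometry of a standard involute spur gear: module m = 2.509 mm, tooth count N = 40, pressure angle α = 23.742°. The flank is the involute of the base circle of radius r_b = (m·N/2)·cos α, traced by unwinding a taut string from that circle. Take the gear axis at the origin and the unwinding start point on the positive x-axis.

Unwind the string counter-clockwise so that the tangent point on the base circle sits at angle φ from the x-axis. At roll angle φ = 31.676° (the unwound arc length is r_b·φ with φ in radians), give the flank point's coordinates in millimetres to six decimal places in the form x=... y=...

x=52.425405 y=2.508971

pitch radius r_p = m·N/2 = 2.509·40/2 = 50.180000
base radius r_b = r_p·cos α = 50.180000·cos 23.742° = 45.933151
roll angle φ = 31.676° = 0.55285049 rad
x = r_b·(cos φ + φ·sin φ) = 45.933151·(0.85103114 + 0.55285049·0.52511522) = 52.425405
y = r_b·(sin φ − φ·cos φ) = 45.933151·(0.52511522 − 0.55285049·0.85103114) = 2.508971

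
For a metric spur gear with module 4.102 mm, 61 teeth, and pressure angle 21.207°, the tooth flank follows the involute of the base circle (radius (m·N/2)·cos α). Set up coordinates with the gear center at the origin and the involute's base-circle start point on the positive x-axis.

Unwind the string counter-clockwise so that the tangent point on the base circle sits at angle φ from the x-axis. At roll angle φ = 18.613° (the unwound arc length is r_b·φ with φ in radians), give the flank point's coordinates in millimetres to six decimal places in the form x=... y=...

pitch radius r_p = m·N/2 = 4.102·61/2 = 125.111000
base radius r_b = r_p·cos α = 125.111000·cos 21.207° = 116.638435
roll angle φ = 18.613° = 0.32485813 rad
x = r_b·(cos φ + φ·sin φ) = 116.638435·(0.94769602 + 0.32485813·0.31917434) = 122.631597
y = r_b·(sin φ − φ·cos φ) = 116.638435·(0.31917434 − 0.32485813·0.94769602) = 1.318899

x=122.631597 y=1.318899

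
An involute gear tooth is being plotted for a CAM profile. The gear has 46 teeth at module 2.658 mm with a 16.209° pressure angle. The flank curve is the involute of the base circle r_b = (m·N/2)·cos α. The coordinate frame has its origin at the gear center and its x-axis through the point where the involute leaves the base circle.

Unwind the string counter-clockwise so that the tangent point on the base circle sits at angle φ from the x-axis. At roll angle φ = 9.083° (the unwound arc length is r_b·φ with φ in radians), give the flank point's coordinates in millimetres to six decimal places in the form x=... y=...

pitch radius r_p = m·N/2 = 2.658·46/2 = 61.134000
base radius r_b = r_p·cos α = 61.134000·cos 16.209° = 58.703914
roll angle φ = 9.083° = 0.15852826 rad
x = r_b·(cos φ + φ·sin φ) = 58.703914·(0.98746069 + 0.15852826·0.15786509) = 59.436936
y = r_b·(sin φ − φ·cos φ) = 58.703914·(0.15786509 − 0.15852826·0.98746069) = 0.077763

x=59.436936 y=0.077763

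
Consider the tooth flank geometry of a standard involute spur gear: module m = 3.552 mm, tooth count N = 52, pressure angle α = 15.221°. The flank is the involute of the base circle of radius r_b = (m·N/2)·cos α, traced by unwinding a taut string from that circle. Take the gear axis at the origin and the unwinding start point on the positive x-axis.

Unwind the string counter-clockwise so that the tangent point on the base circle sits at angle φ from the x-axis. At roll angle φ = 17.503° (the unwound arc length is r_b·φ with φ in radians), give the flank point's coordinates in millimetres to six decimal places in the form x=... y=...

pitch radius r_p = m·N/2 = 3.552·52/2 = 92.352000
base radius r_b = r_p·cos α = 92.352000·cos 15.221° = 89.112323
roll angle φ = 17.503° = 0.30548498 rad
x = r_b·(cos φ + φ·sin φ) = 89.112323·(0.95370120 + 0.30548498·0.30075574) = 93.173845
y = r_b·(sin φ − φ·cos φ) = 89.112323·(0.30075574 − 0.30548498·0.95370120) = 0.838934

x=93.173845 y=0.838934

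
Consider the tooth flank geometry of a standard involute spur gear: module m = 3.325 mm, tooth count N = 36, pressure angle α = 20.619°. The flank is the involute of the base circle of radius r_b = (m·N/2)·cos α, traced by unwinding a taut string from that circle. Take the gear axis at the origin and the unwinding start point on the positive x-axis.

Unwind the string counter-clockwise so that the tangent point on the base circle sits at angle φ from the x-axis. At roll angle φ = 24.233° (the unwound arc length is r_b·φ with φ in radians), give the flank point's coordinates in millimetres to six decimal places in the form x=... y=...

x=60.804507 y=1.387577

pitch radius r_p = m·N/2 = 3.325·36/2 = 59.850000
base radius r_b = r_p·cos α = 59.850000·cos 20.619° = 56.016177
roll angle φ = 24.233° = 0.42294564 rad
x = r_b·(cos φ + φ·sin φ) = 56.016177·(0.91188387 + 0.42294564·0.41044831) = 60.804507
y = r_b·(sin φ − φ·cos φ) = 56.016177·(0.41044831 − 0.42294564·0.91188387) = 1.387577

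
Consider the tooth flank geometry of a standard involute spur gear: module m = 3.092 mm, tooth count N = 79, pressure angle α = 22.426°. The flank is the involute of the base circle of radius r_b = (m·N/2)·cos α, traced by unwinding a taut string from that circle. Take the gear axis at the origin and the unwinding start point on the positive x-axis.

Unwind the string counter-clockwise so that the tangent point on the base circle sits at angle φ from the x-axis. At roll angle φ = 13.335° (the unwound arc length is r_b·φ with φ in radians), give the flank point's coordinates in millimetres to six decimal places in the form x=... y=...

x=115.913789 y=0.471867

pitch radius r_p = m·N/2 = 3.092·79/2 = 122.134000
base radius r_b = r_p·cos α = 122.134000·cos 22.426° = 112.897374
roll angle φ = 13.335° = 0.23273966 rad
x = r_b·(cos φ + φ·sin φ) = 112.897374·(0.97303816 + 0.23273966·0.23064418) = 115.913789
y = r_b·(sin φ − φ·cos φ) = 112.897374·(0.23064418 − 0.23273966·0.97303816) = 0.471867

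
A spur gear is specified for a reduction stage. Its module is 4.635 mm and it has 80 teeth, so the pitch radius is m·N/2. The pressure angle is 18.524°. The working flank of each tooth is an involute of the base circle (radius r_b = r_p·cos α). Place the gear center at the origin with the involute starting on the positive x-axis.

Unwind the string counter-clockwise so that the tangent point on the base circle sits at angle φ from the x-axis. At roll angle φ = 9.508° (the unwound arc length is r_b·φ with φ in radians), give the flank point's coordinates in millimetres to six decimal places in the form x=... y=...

x=178.198429 y=0.267047

pitch radius r_p = m·N/2 = 4.635·80/2 = 185.400000
base radius r_b = r_p·cos α = 185.400000·cos 18.524° = 175.794548
roll angle φ = 9.508° = 0.16594591 rad
x = r_b·(cos φ + φ·sin φ) = 175.794548·(0.98626255 + 0.16594591·0.16518532) = 178.198429
y = r_b·(sin φ − φ·cos φ) = 175.794548·(0.16518532 − 0.16594591·0.98626255) = 0.267047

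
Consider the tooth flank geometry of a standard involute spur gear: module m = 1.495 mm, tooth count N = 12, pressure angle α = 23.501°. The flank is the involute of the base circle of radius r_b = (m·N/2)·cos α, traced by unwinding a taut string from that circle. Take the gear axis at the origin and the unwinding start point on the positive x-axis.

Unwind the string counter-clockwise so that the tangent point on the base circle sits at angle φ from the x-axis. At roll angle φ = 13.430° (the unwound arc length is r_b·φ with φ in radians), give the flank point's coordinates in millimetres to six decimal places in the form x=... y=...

x=8.448849 y=0.035119

pitch radius r_p = m·N/2 = 1.495·12/2 = 8.970000
base radius r_b = r_p·cos α = 8.970000·cos 23.501° = 8.225966
roll angle φ = 13.430° = 0.23439772 rad
x = r_b·(cos φ + φ·sin φ) = 8.225966·(0.97265440 + 0.23439772·0.23225722) = 8.448849
y = r_b·(sin φ − φ·cos φ) = 8.225966·(0.23225722 − 0.23439772·0.97265440) = 0.035119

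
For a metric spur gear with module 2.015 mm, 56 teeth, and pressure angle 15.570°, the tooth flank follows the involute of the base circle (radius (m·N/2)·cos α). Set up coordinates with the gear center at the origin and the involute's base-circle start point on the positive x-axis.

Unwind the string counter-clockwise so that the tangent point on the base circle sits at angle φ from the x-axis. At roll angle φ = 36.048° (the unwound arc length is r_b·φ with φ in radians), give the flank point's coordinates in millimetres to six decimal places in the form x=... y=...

x=64.065063 y=4.335719

pitch radius r_p = m·N/2 = 2.015·56/2 = 56.420000
base radius r_b = r_p·cos α = 56.420000·cos 15.570° = 54.349569
roll angle φ = 36.048° = 0.62915629 rad
x = r_b·(cos φ + φ·sin φ) = 54.349569·(0.80852429 + 0.62915629·0.58846281) = 64.065063
y = r_b·(sin φ − φ·cos φ) = 54.349569·(0.58846281 − 0.62915629·0.80852429) = 4.335719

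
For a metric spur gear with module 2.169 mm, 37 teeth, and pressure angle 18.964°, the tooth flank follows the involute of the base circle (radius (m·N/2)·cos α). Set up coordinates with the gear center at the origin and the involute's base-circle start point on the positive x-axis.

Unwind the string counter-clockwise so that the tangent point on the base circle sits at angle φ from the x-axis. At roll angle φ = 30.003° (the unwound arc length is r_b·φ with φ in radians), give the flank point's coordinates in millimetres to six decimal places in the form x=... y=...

pitch radius r_p = m·N/2 = 2.169·37/2 = 40.126500
base radius r_b = r_p·cos α = 40.126500·cos 18.964° = 37.948552
roll angle φ = 30.003° = 0.52365114 rad
x = r_b·(cos φ + φ·sin φ) = 37.948552·(0.86599922 + 0.52365114·0.50004534) = 42.800219
y = r_b·(sin φ − φ·cos φ) = 37.948552·(0.50004534 − 0.52365114·0.86599922) = 1.767031

x=42.800219 y=1.767031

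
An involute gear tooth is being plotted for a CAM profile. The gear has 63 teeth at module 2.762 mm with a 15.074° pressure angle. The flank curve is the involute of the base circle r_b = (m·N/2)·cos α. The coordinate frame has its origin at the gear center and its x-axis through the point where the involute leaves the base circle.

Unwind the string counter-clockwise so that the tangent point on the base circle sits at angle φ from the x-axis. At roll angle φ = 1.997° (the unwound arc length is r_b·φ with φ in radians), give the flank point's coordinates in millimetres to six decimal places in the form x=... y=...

pitch radius r_p = m·N/2 = 2.762·63/2 = 87.003000
base radius r_b = r_p·cos α = 87.003000·cos 15.074° = 84.009292
roll angle φ = 1.997° = 0.03485423 rad
x = r_b·(cos φ + φ·sin φ) = 84.009292·(0.99939265 + 0.03485423·0.03484717) = 84.060304
y = r_b·(sin φ − φ·cos φ) = 84.009292·(0.03484717 − 0.03485423·0.99939265) = 0.001186

x=84.060304 y=0.001186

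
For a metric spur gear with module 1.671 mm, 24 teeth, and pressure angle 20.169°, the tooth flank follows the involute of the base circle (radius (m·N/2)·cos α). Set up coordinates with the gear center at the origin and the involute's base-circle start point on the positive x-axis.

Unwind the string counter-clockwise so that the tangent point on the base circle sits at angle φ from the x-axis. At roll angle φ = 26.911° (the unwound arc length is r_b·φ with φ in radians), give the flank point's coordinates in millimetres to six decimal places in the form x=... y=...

x=20.785453 y=0.635864

pitch radius r_p = m·N/2 = 1.671·24/2 = 20.052000
base radius r_b = r_p·cos α = 20.052000·cos 20.169° = 18.822406
roll angle φ = 26.911° = 0.46968556 rad
x = r_b·(cos φ + φ·sin φ) = 18.822406·(0.89171065 + 0.46968556·0.45260591) = 20.785453
y = r_b·(sin φ − φ·cos φ) = 18.822406·(0.45260591 − 0.46968556·0.89171065) = 0.635864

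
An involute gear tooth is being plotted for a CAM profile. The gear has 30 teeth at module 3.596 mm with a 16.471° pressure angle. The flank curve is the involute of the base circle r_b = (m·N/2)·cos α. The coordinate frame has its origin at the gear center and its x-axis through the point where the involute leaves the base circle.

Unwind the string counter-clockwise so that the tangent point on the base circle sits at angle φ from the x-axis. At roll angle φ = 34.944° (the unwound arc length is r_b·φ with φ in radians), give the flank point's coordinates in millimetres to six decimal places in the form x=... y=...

pitch radius r_p = m·N/2 = 3.596·30/2 = 53.940000
base radius r_b = r_p·cos α = 53.940000·cos 16.471° = 51.726484
roll angle φ = 34.944° = 0.60988785 rad
x = r_b·(cos φ + φ·sin φ) = 51.726484·(0.81971226 + 0.60988785·0.57277554) = 60.470386
y = r_b·(sin φ − φ·cos φ) = 51.726484·(0.57277554 − 0.60988785·0.81971226) = 3.767912

x=60.470386 y=3.767912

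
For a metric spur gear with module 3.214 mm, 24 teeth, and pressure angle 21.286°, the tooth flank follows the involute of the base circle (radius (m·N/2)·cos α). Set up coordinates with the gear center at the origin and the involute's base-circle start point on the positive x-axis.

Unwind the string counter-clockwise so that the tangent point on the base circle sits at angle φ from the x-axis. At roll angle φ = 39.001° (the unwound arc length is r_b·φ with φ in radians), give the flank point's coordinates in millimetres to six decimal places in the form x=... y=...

x=43.322639 y=3.605957

pitch radius r_p = m·N/2 = 3.214·24/2 = 38.568000
base radius r_b = r_p·cos α = 38.568000·cos 21.286° = 35.936889
roll angle φ = 39.001° = 0.68069586 rad
x = r_b·(cos φ + φ·sin φ) = 35.936889·(0.77713498 + 0.68069586·0.62933395) = 43.322639
y = r_b·(sin φ − φ·cos φ) = 35.936889·(0.62933395 − 0.68069586·0.77713498) = 3.605957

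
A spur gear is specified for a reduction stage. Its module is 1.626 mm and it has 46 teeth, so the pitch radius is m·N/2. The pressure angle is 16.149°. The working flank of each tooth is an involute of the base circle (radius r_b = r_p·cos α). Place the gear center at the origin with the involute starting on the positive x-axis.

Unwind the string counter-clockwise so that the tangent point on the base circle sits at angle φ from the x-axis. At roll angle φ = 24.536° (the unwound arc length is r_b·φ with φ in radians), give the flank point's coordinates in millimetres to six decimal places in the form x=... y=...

pitch radius r_p = m·N/2 = 1.626·46/2 = 37.398000
base radius r_b = r_p·cos α = 37.398000·cos 16.149° = 35.922336
roll angle φ = 24.536° = 0.42823399 rad
x = r_b·(cos φ + φ·sin φ) = 35.922336·(0.90970053 + 0.42823399·0.41526491) = 39.066657
y = r_b·(sin φ − φ·cos φ) = 35.922336·(0.41526491 − 0.42823399·0.90970053) = 0.923212

x=39.066657 y=0.923212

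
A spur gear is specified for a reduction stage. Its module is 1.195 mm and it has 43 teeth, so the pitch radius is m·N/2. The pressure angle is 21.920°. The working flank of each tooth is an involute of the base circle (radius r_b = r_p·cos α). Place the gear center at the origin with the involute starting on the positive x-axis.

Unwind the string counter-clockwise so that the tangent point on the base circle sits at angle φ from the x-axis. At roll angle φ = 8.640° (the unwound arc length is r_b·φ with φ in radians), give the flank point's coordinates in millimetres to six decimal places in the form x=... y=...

x=24.104548 y=0.027182

pitch radius r_p = m·N/2 = 1.195·43/2 = 25.692500
base radius r_b = r_p·cos α = 25.692500·cos 21.920° = 23.835086
roll angle φ = 8.640° = 0.15079645 rad
x = r_b·(cos φ + φ·sin φ) = 23.835086·(0.98865174 + 0.15079645·0.15022559) = 24.104548
y = r_b·(sin φ − φ·cos φ) = 23.835086·(0.15022559 − 0.15079645·0.98865174) = 0.027182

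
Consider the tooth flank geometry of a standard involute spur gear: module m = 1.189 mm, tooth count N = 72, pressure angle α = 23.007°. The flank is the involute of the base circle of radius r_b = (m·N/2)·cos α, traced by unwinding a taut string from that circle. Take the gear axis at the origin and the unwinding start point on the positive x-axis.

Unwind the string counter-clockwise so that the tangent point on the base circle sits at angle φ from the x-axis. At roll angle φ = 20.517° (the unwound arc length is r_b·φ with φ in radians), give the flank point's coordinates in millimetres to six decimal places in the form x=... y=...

x=41.844885 y=0.595335

pitch radius r_p = m·N/2 = 1.189·72/2 = 42.804000
base radius r_b = r_p·cos α = 42.804000·cos 23.007° = 39.399246
roll angle φ = 20.517° = 0.35808920 rad
x = r_b·(cos φ + φ·sin φ) = 39.399246·(0.93656824 + 0.35808920·0.35048528) = 41.844885
y = r_b·(sin φ − φ·cos φ) = 39.399246·(0.35048528 − 0.35808920·0.93656824) = 0.595335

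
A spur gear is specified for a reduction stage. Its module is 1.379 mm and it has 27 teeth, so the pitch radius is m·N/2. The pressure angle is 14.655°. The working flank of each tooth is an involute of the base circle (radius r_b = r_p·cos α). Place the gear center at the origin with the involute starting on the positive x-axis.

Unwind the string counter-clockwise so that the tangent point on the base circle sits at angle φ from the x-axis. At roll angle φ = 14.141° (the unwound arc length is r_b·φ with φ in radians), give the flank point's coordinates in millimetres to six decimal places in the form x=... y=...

x=18.551073 y=0.089709

pitch radius r_p = m·N/2 = 1.379·27/2 = 18.616500
base radius r_b = r_p·cos α = 18.616500·cos 14.655° = 18.010845
roll angle φ = 14.141° = 0.24680701 rad
x = r_b·(cos φ + φ·sin φ) = 18.010845·(0.96969744 + 0.24680701·0.24430898) = 18.551073
y = r_b·(sin φ − φ·cos φ) = 18.010845·(0.24430898 − 0.24680701·0.96969744) = 0.089709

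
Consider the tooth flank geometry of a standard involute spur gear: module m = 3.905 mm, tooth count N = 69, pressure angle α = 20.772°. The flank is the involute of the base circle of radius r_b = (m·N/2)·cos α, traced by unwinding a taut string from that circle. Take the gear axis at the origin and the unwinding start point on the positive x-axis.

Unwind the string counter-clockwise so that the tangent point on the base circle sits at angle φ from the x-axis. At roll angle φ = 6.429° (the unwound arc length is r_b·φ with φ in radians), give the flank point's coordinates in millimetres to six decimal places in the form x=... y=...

pitch radius r_p = m·N/2 = 3.905·69/2 = 134.722500
base radius r_b = r_p·cos α = 134.722500·cos 20.772° = 125.965417
roll angle φ = 6.429° = 0.11220722 rad
x = r_b·(cos φ + φ·sin φ) = 125.965417·(0.99371137 + 0.11220722·0.11197191) = 126.755904
y = r_b·(sin φ − φ·cos φ) = 125.965417·(0.11197191 − 0.11220722·0.99371137) = 0.059244

x=126.755904 y=0.059244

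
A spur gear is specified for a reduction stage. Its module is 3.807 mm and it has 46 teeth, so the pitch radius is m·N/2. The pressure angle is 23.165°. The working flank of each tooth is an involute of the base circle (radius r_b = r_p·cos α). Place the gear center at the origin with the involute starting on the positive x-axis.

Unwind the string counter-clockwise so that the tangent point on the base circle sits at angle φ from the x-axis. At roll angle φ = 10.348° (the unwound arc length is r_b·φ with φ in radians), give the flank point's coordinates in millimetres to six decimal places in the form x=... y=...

pitch radius r_p = m·N/2 = 3.807·46/2 = 87.561000
base radius r_b = r_p·cos α = 87.561000·cos 23.165° = 80.501466
roll angle φ = 10.348° = 0.18060667 rad
x = r_b·(cos φ + φ·sin φ) = 80.501466·(0.98373490 + 0.18060667·0.17962641) = 81.803708
y = r_b·(sin φ − φ·cos φ) = 80.501466·(0.17962641 − 0.18060667·0.98373490) = 0.157567

x=81.803708 y=0.157567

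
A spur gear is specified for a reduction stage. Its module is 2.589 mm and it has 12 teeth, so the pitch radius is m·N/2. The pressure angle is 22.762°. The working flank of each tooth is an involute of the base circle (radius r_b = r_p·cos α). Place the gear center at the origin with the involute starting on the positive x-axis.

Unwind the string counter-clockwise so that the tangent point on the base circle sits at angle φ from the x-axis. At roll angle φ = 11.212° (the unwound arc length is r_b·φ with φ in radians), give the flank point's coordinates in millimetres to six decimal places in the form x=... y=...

pitch radius r_p = m·N/2 = 2.589·12/2 = 15.534000
base radius r_b = r_p·cos α = 15.534000·cos 22.762° = 14.324211
roll angle φ = 11.212° = 0.19568632 rad
x = r_b·(cos φ + φ·sin φ) = 14.324211·(0.98091445 + 0.19568632·0.19443980) = 14.595851
y = r_b·(sin φ − φ·cos φ) = 14.324211·(0.19443980 − 0.19568632·0.98091445) = 0.035642

x=14.595851 y=0.035642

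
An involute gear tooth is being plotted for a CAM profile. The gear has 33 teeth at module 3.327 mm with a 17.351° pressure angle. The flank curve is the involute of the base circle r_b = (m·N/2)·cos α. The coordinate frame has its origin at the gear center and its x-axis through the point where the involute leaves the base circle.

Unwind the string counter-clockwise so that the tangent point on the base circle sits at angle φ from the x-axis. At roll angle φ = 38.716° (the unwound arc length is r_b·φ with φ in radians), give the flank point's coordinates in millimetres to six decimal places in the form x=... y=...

pitch radius r_p = m·N/2 = 3.327·33/2 = 54.895500
base radius r_b = r_p·cos α = 54.895500·cos 17.351° = 52.397520
roll angle φ = 38.716° = 0.67572167 rad
x = r_b·(cos φ + φ·sin φ) = 52.397520·(0.78025578 + 0.67572167·0.62546057) = 63.028612
y = r_b·(sin φ − φ·cos φ) = 52.397520·(0.62546057 − 0.67572167·0.78025578) = 5.146738

x=63.028612 y=5.146738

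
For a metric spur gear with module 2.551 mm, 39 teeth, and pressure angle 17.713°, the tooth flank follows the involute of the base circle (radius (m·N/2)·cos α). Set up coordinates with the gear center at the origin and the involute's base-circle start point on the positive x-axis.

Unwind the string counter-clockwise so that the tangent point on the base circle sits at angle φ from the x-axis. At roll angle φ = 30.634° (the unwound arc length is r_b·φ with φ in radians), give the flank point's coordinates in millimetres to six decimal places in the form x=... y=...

x=53.682874 y=2.345892

pitch radius r_p = m·N/2 = 2.551·39/2 = 49.744500
base radius r_b = r_p·cos α = 49.744500·cos 17.713° = 47.386236
roll angle φ = 30.634° = 0.53466416 rad
x = r_b·(cos φ + φ·sin φ) = 47.386236·(0.86043980 + 0.53466416·0.50955210) = 53.682874
y = r_b·(sin φ − φ·cos φ) = 47.386236·(0.50955210 − 0.53466416·0.86043980) = 2.345892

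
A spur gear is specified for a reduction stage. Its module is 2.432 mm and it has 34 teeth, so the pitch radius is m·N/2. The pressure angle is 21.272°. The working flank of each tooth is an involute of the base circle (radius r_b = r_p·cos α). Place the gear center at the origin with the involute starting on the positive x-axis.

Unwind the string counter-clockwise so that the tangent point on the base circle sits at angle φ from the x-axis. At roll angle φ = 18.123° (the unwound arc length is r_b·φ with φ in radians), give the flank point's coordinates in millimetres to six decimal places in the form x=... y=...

pitch radius r_p = m·N/2 = 2.432·34/2 = 41.344000
base radius r_b = r_p·cos α = 41.344000·cos 21.272° = 38.527177
roll angle φ = 18.123° = 0.31630602 rad
x = r_b·(cos φ + φ·sin φ) = 38.527177·(0.95039094 + 0.31630602·0.31105797) = 40.406550
y = r_b·(sin φ − φ·cos φ) = 38.527177·(0.31105797 − 0.31630602·0.95039094) = 0.402362

x=40.406550 y=0.402362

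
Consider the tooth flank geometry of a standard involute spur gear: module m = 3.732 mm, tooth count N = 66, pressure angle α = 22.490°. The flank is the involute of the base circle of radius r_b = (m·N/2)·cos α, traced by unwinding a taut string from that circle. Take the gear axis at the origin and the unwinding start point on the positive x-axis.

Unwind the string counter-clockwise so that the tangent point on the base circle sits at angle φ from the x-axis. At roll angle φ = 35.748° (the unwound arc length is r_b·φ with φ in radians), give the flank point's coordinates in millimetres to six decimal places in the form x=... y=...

pitch radius r_p = m·N/2 = 3.732·66/2 = 123.156000
base radius r_b = r_p·cos α = 123.156000·cos 22.490° = 113.789532
roll angle φ = 35.748° = 0.62392030 rad
x = r_b·(cos φ + φ·sin φ) = 113.789532·(0.81159438 + 0.62392030·0.58422134) = 133.828088
y = r_b·(sin φ − φ·cos φ) = 113.789532·(0.58422134 − 0.62392030·0.81159438) = 8.858643

x=133.828088 y=8.858643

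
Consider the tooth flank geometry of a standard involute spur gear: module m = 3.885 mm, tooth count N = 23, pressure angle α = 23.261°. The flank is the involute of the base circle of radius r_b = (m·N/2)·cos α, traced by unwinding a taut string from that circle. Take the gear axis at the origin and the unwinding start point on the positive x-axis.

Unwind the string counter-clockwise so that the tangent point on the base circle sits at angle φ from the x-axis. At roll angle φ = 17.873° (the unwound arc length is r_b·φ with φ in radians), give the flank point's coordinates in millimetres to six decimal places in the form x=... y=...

pitch radius r_p = m·N/2 = 3.885·23/2 = 44.677500
base radius r_b = r_p·cos α = 44.677500·cos 23.261° = 41.045908
roll angle φ = 17.873° = 0.31194270 rad
x = r_b·(cos φ + φ·sin φ) = 41.045908·(0.95173914 + 0.31194270·0.30690816) = 42.994640
y = r_b·(sin φ − φ·cos φ) = 41.045908·(0.30690816 − 0.31194270·0.95173914) = 0.411283

x=42.994640 y=0.411283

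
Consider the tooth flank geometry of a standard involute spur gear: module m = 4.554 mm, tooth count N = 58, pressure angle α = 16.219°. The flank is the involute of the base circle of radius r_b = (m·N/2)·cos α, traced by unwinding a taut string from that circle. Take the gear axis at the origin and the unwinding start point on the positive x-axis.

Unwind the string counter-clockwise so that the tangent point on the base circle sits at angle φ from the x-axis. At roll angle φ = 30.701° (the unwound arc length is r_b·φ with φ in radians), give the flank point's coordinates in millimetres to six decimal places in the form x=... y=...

pitch radius r_p = m·N/2 = 4.554·58/2 = 132.066000
base radius r_b = r_p·cos α = 132.066000·cos 16.219° = 126.809921
roll angle φ = 30.701° = 0.53583353 rad
x = r_b·(cos φ + φ·sin φ) = 126.809921·(0.85984336 + 0.53583353·0.51055793) = 143.728573
y = r_b·(sin φ − φ·cos φ) = 126.809921·(0.51055793 − 0.53583353·0.85984336) = 6.318307

x=143.728573 y=6.318307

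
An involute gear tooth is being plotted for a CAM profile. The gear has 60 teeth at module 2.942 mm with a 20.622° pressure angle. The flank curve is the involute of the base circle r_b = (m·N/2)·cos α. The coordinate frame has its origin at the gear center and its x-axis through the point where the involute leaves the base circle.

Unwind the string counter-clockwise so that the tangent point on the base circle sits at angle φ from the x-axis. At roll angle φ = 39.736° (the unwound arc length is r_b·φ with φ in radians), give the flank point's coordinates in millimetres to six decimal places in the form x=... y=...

x=100.144474 y=8.750520

pitch radius r_p = m·N/2 = 2.942·60/2 = 88.260000
base radius r_b = r_p·cos α = 88.260000·cos 20.622° = 82.604685
roll angle φ = 39.736° = 0.69352403 rad
x = r_b·(cos φ + φ·sin φ) = 82.604685·(0.76899805 + 0.69352403·0.63925112) = 100.144474
y = r_b·(sin φ − φ·cos φ) = 82.604685·(0.63925112 − 0.69352403·0.76899805) = 8.750520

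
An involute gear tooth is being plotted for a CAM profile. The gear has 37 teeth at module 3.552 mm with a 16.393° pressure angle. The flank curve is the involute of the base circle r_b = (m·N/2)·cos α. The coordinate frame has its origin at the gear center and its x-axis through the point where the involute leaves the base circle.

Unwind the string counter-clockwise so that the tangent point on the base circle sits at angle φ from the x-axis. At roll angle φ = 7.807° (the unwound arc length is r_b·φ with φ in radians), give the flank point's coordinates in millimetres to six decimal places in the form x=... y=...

pitch radius r_p = m·N/2 = 3.552·37/2 = 65.712000
base radius r_b = r_p·cos α = 65.712000·cos 16.393° = 63.040706
roll angle φ = 7.807° = 0.13625785 rad
x = r_b·(cos φ + φ·sin φ) = 63.040706·(0.99073125 + 0.13625785·0.13583661) = 63.623206
y = r_b·(sin φ − φ·cos φ) = 63.040706·(0.13583661 − 0.13625785·0.99073125) = 0.053061

x=63.623206 y=0.053061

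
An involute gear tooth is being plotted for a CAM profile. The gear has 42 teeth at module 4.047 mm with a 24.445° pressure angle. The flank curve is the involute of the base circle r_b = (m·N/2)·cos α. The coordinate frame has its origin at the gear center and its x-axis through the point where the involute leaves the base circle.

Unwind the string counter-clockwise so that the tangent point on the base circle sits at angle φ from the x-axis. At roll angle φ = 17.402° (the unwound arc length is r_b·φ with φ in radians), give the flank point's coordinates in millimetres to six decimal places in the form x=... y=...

pitch radius r_p = m·N/2 = 4.047·42/2 = 84.987000
base radius r_b = r_p·cos α = 84.987000·cos 24.445° = 77.368674
roll angle φ = 17.402° = 0.30372220 rad
x = r_b·(cos φ + φ·sin φ) = 77.368674·(0.95422989 + 0.30372220·0.29907410) = 80.855319
y = r_b·(sin φ − φ·cos φ) = 77.368674·(0.29907410 − 0.30372220·0.95422989) = 0.715916

x=80.855319 y=0.715916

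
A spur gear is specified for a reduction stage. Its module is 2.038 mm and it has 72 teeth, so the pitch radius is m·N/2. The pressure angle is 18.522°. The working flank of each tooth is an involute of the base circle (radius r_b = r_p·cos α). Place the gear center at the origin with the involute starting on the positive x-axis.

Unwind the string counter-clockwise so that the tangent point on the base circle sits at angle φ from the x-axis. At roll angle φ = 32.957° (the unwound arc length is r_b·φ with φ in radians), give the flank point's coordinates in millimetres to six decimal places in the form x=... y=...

pitch radius r_p = m·N/2 = 2.038·72/2 = 73.368000
base radius r_b = r_p·cos α = 73.368000·cos 18.522° = 69.567666
roll angle φ = 32.957° = 0.57520816 rad
x = r_b·(cos φ + φ·sin φ) = 69.567666·(0.83907908 + 0.57520816·0.54400947) = 80.141796
y = r_b·(sin φ − φ·cos φ) = 69.567666·(0.54400947 − 0.57520816·0.83907908) = 4.268973

x=80.141796 y=4.268973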